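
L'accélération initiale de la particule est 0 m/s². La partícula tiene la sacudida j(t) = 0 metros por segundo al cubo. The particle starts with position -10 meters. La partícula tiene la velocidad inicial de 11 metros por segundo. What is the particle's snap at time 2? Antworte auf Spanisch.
Partiendo de la sacudida j(t) = 0, tomamos 1 derivada. La derivada de la sacudida da el snap: s(t) = 0. Usando s(t) = 0 y sustituyendo t = 2, encontramos s = 0.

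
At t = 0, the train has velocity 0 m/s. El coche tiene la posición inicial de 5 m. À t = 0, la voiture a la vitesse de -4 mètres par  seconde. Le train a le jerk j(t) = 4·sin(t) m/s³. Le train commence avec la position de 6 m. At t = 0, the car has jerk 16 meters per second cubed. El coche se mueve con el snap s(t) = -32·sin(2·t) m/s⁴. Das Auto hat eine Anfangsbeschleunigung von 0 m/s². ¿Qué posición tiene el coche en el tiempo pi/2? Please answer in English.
We must find the antiderivative of our snap equation s(t) = -32·sin(2·t) 4 times. Taking ∫s(t)dt and applying j(0) = 16, we find j(t) = 16·cos(2·t). The integral of jerk, with a(0) = 0, gives acceleration: a(t) = 8·sin(2·t). The antiderivative of acceleration, with v(0) = -4, gives velocity: v(t) = -4·cos(2·t). The integral of velocity, with x(0) = 5, gives position: x(t) = 5 - 2·sin(2·t). From the given position equation x(t) = 5 - 2·sin(2·t), we substitute t = pi/2 to get x = 5.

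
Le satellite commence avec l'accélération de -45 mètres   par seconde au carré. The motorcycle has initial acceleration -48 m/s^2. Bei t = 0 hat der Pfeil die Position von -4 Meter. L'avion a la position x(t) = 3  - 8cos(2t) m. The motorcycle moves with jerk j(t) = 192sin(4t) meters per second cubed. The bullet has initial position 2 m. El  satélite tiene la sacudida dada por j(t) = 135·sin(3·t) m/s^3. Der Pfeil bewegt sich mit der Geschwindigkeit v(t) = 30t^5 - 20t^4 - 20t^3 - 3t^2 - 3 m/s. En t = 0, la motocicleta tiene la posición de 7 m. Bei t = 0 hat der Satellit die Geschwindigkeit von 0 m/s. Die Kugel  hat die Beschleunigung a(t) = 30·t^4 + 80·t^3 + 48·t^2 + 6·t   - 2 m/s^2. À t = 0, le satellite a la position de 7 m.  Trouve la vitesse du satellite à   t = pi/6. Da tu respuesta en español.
Partiendo de la sacudida j(t) = 135·sin(3·t), tomamos 2 integrales. La antiderivada de la sacudida, con a(0) = -45, da la aceleración: a(t) = -45·cos(3·t). La integral de la aceleración, con v(0) = 0, da la velocidad: v(t) = -15·sin(3·t). De la ecuación de la velocidad v(t) = -15·sin(3·t), sustituimos t = pi/6 para obtener v = -15.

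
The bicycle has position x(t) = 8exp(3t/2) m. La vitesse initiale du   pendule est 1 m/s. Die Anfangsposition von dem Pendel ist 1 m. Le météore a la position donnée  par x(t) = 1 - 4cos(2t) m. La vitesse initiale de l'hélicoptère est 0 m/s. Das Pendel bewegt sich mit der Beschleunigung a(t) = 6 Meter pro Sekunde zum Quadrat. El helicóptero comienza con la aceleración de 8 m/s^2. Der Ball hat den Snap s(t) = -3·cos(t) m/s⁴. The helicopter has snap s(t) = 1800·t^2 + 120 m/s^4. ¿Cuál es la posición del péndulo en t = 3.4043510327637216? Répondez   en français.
Pour résoudre ceci, nous devons prendre 2 intégrales de notre équation de l'accélération a(t) = 6. En intégrant l'accélération et en utilisant la condition initiale v(0) = 1, nous obtenons v(t) = 6·t + 1. En prenant ∫v(t)dt et en appliquant x(0) = 1, nous trouvons x(t) = 3·t^2 + t + 1. En utilisant x(t) = 3·t^2 + t + 1 et en substituant t = 3.4043510327637216, nous trouvons x = 39.1731688956020.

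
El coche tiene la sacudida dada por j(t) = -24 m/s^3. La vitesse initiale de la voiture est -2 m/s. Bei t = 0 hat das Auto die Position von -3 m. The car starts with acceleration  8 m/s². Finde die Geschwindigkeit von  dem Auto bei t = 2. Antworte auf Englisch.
To solve this, we need to take 2 integrals of our jerk equation j(t) = -24. Integrating jerk and using the initial condition a(0) = 8, we get a(t) = 8 - 24·t. Integrating acceleration and using the initial condition v(0) = -2, we get v(t) = -12·t^2 + 8·t - 2. From the given velocity equation v(t) = -12·t^2 + 8·t - 2, we substitute t = 2 to get v = -34.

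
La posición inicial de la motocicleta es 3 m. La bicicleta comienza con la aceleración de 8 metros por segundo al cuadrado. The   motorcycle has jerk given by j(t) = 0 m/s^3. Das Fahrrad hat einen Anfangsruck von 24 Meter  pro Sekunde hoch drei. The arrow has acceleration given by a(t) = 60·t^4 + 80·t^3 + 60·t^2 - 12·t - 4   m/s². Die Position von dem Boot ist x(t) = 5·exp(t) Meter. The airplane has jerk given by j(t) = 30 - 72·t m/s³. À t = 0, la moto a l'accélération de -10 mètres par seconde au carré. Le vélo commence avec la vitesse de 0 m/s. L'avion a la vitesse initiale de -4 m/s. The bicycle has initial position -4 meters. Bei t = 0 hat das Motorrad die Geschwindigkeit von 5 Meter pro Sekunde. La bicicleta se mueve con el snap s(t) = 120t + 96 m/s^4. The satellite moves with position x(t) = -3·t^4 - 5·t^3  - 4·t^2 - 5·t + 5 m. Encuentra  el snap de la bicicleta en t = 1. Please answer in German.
Aus der Gleichung für den Snap s(t) = 120·t + 96, setzen wir t = 1 ein und erhalten s = 216.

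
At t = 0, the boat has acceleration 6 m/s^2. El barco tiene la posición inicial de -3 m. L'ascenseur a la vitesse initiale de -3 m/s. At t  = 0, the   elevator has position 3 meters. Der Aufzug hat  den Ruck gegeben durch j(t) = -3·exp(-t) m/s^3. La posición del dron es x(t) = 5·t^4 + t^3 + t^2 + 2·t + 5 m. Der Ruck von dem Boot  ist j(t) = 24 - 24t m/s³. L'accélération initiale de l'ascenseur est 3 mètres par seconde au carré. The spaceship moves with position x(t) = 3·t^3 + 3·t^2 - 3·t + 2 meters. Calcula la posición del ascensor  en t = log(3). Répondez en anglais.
To solve this, we need to take 3 integrals of our jerk equation j(t) = -3·exp(-t). Integrating jerk and using the initial condition a(0) = 3, we get a(t) = 3·exp(-t). Integrating acceleration and using the initial condition v(0) = -3, we get v(t) = -3·exp(-t). The integral of velocity, with x(0) = 3, gives position: x(t) = 3·exp(-t). Using x(t) = 3·exp(-t) and substituting t = log(3), we find x = 1.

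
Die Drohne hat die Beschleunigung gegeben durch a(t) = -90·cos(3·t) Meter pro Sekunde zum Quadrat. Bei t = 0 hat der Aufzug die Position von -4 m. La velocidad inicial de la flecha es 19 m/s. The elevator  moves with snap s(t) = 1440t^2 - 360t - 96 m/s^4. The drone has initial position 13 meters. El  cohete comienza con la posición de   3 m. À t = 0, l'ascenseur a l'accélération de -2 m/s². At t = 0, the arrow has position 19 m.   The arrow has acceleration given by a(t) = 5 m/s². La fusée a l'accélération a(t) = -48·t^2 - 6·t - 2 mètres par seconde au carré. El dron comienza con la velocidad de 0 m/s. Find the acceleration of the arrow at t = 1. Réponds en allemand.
Wir haben die Beschleunigung a(t) = 5. Durch Einsetzen von t = 1: a(1) = 5.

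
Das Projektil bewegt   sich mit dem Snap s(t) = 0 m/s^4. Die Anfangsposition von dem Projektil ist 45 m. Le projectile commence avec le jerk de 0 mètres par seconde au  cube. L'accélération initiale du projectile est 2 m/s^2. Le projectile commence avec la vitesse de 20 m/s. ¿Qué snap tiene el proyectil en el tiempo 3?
De la ecuación del snap s(t) = 0, sustituimos t = 3 para obtener s = 0.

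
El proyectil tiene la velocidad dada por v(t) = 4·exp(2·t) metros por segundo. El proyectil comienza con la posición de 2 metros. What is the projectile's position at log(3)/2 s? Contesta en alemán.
Wir müssen die Stammfunktion unserer Gleichung für die Geschwindigkeit v(t) = 4·exp(2·t) 1-mal finden. Das Integral von der Geschwindigkeit ist die Position. Mit x(0) = 2 erhalten wir x(t) = 2·exp(2·t). Wir haben die Position x(t) = 2·exp(2·t). Durch Einsetzen von t = log(3)/2: x(log(3)/2) = 6.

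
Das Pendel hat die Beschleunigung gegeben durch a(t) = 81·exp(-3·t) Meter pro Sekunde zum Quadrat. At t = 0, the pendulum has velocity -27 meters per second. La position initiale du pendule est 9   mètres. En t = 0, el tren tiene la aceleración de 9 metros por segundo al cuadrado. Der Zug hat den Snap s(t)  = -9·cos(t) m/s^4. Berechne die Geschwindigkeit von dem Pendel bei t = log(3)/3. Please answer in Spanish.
Partiendo de la aceleración a(t) = 81·exp(-3·t), tomamos 1 antiderivada. Integrando la aceleración y usando la condición inicial v(0) = -27, obtenemos v(t) = -27·exp(-3·t). Usando v(t) = -27·exp(-3·t) y sustituyendo t = log(3)/3, encontramos v = -9.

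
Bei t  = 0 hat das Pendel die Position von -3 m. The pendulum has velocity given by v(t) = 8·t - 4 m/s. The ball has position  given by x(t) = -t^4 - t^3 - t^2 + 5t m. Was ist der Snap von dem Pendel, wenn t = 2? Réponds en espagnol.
Debemos derivar nuestra ecuación de la velocidad v(t) = 8·t - 4 3 veces. Derivando la velocidad, obtenemos la aceleración: a(t) = 8. La derivada de la aceleración da la sacudida: j(t) = 0. Derivando la sacudida, obtenemos el snap: s(t) = 0. Usando s(t) = 0 y sustituyendo t = 2, encontramos s = 0.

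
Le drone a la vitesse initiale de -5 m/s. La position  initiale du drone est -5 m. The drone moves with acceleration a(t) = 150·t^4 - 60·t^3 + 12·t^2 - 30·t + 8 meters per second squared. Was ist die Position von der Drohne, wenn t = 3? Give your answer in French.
Nous devons intégrer notre équation de l'accélération a(t) = 150·t^4 - 60·t^3 + 12·t^2 - 30·t + 8 2 fois. La primitive de l'accélération, avec v(0) = -5, donne la vitesse: v(t) = 30·t^5 - 15·t^4 + 4·t^3 - 15·t^2 + 8·t - 5. En prenant ∫v(t)dt et en appliquant x(0) = -5, nous trouvons x(t) = 5·t^6 - 3·t^5 + t^4 - 5·t^3 + 4·t^2 - 5·t - 5. En utilisant x(t) = 5·t^6 - 3·t^5 + t^4 - 5·t^3 + 4·t^2 - 5·t - 5 et en substituant t = 3, nous trouvons x = 2878.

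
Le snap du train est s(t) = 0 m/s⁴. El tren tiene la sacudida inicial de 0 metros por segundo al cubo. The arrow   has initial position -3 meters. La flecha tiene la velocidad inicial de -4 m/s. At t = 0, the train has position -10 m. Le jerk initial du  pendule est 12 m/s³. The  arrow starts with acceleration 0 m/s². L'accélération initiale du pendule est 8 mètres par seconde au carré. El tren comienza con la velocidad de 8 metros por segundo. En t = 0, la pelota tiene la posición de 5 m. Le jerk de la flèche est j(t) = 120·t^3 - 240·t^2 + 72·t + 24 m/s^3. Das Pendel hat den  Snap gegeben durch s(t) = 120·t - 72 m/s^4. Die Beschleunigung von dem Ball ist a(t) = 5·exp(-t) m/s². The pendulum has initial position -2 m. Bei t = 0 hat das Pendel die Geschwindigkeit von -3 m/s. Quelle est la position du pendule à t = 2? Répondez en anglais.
We need to integrate our snap equation s(t) = 120·t - 72 4 times. The antiderivative of snap is jerk. Using j(0) = 12, we get j(t) = 60·t^2 - 72·t + 12. The antiderivative of jerk is acceleration. Using a(0) = 8, we get a(t) = 20·t^3 - 36·t^2 + 12·t + 8. Taking ∫a(t)dt and applying v(0) = -3, we find v(t) = 5·t^4 - 12·t^3 + 6·t^2 + 8·t - 3. Finding the integral of v(t) and using x(0) = -2: x(t) = t^5 - 3·t^4 + 2·t^3 + 4·t^2 - 3·t - 2. We have position x(t) = t^5 - 3·t^4 + 2·t^3 + 4·t^2 - 3·t - 2. Substituting t = 2: x(2) = 8.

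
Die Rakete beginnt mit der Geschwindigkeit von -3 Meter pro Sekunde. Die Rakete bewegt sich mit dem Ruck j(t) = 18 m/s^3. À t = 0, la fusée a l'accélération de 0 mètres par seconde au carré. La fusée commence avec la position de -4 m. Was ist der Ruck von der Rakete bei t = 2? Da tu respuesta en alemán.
Aus der Gleichung für den Ruck j(t) = 18, setzen wir t = 2 ein und erhalten j = 18.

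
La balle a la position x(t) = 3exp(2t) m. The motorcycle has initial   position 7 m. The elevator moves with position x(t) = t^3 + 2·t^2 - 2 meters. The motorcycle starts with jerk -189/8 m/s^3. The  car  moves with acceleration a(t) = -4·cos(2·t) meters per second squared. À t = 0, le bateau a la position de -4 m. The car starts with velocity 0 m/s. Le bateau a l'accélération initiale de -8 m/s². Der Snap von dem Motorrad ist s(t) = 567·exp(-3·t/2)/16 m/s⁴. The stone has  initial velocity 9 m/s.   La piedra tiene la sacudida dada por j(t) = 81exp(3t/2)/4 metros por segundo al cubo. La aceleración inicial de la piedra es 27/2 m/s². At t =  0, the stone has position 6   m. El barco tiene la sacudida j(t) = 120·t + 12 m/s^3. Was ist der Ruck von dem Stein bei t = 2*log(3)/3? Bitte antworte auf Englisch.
Using j(t) = 81·exp(3·t/2)/4 and substituting t = 2*log(3)/3, we find j = 243/4.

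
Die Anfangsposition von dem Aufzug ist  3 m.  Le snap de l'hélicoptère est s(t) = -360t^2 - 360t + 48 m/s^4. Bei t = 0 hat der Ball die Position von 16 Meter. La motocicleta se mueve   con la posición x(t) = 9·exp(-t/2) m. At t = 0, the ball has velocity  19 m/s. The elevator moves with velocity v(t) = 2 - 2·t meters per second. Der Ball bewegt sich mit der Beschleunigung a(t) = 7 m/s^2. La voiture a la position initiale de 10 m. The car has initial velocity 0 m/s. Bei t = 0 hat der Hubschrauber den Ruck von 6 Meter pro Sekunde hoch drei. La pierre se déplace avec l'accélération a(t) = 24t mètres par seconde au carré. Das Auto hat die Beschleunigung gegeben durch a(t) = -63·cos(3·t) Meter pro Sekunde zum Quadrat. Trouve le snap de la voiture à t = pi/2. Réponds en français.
En partant de l'accélération a(t) = -63·cos(3·t), nous prenons 2 dérivées. La dérivée de l'accélération donne le jerk: j(t) = 189·sin(3·t). En prenant d/dt de j(t), nous trouvons s(t) = 567·cos(3·t). Nous avons le snap s(t) = 567·cos(3·t). En substituant t = pi/2: s(pi/2) = 0.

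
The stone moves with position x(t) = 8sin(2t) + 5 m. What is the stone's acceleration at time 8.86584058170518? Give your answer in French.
Nous devons dériver notre équation de la position x(t) = 8·sin(2·t) + 5 2 fois. En dérivant la position, nous obtenons la vitesse: v(t) = 16·cos(2·t). En prenant d/dt de v(t), nous trouvons a(t) = -32·sin(2·t). En utilisant a(t) = -32·sin(2·t) et en substituant t = 8.86584058170518, nous trouvons a = 28.7735193464337.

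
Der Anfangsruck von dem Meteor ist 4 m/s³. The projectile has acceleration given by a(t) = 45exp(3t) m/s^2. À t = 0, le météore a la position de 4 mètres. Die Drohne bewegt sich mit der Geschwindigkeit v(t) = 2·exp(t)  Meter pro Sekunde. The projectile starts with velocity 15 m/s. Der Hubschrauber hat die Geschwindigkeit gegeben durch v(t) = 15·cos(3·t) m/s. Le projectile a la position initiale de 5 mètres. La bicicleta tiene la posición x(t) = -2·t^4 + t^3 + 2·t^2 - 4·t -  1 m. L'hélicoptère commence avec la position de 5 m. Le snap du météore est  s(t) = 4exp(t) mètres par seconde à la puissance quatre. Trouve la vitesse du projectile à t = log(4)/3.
Pour résoudre ceci, nous devons prendre 1 primitive de notre équation de l'accélération a(t) = 45·exp(3·t). En intégrant l'accélération et en utilisant la condition initiale v(0) = 15, nous obtenons v(t) = 15·exp(3·t). De l'équation de la vitesse v(t) = 15·exp(3·t), nous substituons t = log(4)/3 pour obtenir v = 60.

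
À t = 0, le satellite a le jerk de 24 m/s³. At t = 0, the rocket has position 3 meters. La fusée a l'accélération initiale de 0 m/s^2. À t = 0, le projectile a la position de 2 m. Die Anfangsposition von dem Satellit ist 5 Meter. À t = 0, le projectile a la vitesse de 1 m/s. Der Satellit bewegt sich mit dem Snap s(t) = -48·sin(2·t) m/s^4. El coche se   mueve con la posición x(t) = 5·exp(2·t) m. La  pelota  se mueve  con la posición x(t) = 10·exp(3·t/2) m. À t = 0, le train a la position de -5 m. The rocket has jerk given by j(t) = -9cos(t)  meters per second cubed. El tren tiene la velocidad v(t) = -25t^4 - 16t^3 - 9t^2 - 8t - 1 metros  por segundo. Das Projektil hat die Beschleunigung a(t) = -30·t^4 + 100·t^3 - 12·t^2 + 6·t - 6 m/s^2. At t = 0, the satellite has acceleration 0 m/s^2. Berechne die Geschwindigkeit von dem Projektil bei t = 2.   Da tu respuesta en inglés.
Starting from acceleration a(t) = -30·t^4 + 100·t^3 - 12·t^2 + 6·t - 6, we take 1 integral. Finding the integral of a(t) and using v(0) = 1: v(t) = -6·t^5 + 25·t^4 - 4·t^3 + 3·t^2 - 6·t + 1. Using v(t) = -6·t^5 + 25·t^4 - 4·t^3 + 3·t^2 - 6·t + 1 and substituting t = 2, we find v = 177.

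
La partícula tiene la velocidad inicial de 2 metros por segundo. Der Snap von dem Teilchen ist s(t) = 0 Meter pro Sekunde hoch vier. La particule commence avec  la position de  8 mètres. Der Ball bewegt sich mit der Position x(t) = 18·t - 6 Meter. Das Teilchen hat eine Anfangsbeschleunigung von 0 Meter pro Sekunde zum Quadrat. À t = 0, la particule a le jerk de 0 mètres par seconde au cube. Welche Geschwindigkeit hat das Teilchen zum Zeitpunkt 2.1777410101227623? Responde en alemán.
Um dies zu lösen, müssen wir 3 Stammfunktionen unserer Gleichung für den Snap s(t) = 0 finden. Mit ∫s(t)dt und Anwendung von j(0) = 0, finden wir j(t) = 0. Mit ∫j(t)dt und Anwendung von a(0) = 0, finden wir a(t) = 0. Mit ∫a(t)dt und Anwendung von v(0) = 2, finden wir v(t) = 2. Wir haben die Geschwindigkeit v(t) = 2. Durch Einsetzen von t = 2.1777410101227623: v(2.1777410101227623) = 2.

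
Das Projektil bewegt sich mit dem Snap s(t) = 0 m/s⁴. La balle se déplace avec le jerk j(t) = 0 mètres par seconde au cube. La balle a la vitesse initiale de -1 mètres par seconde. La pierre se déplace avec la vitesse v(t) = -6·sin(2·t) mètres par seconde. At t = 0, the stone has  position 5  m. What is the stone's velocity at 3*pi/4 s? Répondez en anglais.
From the given velocity equation v(t) = -6·sin(2·t), we substitute t = 3*pi/4 to get v = 6.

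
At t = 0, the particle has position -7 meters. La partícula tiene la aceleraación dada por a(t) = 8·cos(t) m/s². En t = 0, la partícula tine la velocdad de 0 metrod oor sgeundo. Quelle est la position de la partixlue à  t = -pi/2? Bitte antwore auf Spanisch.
Para resolver esto, necesitamos tomar 2 integrales de nuestra ecuación de la aceleración a(t) = 8·cos(t). La antiderivada de la aceleración es la velocidad. Usando v(0) = 0, obtenemos v(t) = 8·sin(t). Integrando la velocidad y usando la condición inicial x(0) = -7, obtenemos x(t) = 1 - 8·cos(t). Usando x(t) = 1 - 8·cos(t) y sustituyendo t = -pi/2, encontramos x = 1.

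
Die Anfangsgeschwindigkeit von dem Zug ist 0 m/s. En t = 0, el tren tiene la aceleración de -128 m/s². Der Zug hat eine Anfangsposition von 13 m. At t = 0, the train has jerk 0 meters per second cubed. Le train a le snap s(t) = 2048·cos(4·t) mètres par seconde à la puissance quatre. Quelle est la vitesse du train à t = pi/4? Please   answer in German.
Um dies zu lösen, müssen wir 3 Integrale unserer Gleichung für den Snap s(t) = 2048·cos(4·t) finden. Die Stammfunktion von dem Snap ist der Ruck. Mit j(0) = 0 erhalten wir j(t) = 512·sin(4·t). Durch Integration von dem Ruck und Verwendung der Anfangsbedingung a(0) = -128, erhalten wir a(t) = -128·cos(4·t). Durch Integration von der Beschleunigung und Verwendung der Anfangsbedingung v(0) = 0, erhalten wir v(t) = -32·sin(4·t). Mit v(t) = -32·sin(4·t) und Einsetzen von t = pi/4, finden wir v = 0.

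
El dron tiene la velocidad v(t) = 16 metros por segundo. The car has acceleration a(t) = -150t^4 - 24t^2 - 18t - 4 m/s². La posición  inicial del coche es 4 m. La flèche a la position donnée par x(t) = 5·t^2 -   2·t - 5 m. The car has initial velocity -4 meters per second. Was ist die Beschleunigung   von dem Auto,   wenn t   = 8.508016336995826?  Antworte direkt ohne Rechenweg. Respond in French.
La réponse est -787861.792518592.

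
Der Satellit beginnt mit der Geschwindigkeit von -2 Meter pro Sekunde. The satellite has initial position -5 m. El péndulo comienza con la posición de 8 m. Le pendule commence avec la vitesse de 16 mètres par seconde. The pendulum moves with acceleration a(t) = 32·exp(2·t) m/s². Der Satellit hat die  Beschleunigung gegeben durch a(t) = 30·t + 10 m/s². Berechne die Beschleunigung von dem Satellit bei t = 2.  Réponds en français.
Nous avons l'accélération a(t) = 30·t + 10. En substituant t = 2: a(2) = 70.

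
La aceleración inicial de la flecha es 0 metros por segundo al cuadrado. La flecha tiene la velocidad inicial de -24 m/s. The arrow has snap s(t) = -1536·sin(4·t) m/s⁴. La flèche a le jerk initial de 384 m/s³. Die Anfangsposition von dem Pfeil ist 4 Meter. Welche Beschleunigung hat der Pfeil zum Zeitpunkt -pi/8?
Um dies zu lösen, müssen wir 2 Stammfunktionen unserer Gleichung für den Snap s(t) = -1536·sin(4·t) finden. Das Integral von dem Snap ist der Ruck. Mit j(0) = 384 erhalten wir j(t) = 384·cos(4·t). Die Stammfunktion von dem Ruck ist die Beschleunigung. Mit a(0) = 0 erhalten wir a(t) = 96·sin(4·t). Wir haben die Beschleunigung a(t) = 96·sin(4·t). Durch Einsetzen von t = -pi/8: a(-pi/8) = -96.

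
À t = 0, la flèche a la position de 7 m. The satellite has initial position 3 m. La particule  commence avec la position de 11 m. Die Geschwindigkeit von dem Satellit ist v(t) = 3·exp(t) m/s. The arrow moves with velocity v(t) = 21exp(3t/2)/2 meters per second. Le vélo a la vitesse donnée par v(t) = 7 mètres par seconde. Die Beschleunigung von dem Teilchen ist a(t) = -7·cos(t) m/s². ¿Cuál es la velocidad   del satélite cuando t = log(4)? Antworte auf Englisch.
From the given velocity equation v(t) = 3·exp(t), we substitute t = log(4) to get v = 12.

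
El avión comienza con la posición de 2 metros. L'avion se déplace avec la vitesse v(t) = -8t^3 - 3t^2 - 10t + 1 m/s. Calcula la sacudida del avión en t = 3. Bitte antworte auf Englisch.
We must differentiate our velocity equation v(t) = -8·t^3 - 3·t^2 - 10·t + 1 2 times. Taking d/dt of v(t), we find a(t) = -24·t^2 - 6·t - 10. Taking d/dt of a(t), we find j(t) = -48·t - 6. Using j(t) = -48·t - 6 and substituting t = 3, we find j = -150.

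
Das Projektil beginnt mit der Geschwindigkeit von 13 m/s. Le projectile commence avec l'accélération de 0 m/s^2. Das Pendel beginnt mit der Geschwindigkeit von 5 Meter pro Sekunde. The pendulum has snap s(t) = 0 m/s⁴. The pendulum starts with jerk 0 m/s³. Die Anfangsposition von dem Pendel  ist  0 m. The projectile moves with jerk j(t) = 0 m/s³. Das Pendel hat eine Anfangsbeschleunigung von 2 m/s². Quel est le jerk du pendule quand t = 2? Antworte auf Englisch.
To find the answer, we compute 1 antiderivative of s(t) = 0. The antiderivative of snap is jerk. Using j(0) = 0, we get j(t) = 0. We have jerk j(t) = 0. Substituting t = 2: j(2) = 0.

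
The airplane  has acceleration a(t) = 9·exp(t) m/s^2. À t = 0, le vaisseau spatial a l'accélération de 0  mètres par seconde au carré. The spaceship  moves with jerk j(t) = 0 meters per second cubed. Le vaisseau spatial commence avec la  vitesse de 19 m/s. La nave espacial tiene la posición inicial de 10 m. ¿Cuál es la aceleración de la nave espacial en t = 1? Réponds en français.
Nous devons intégrer notre équation du jerk j(t) = 0 1 fois. En intégrant le jerk et en utilisant la condition initiale a(0) = 0, nous obtenons a(t) = 0. De l'équation de l'accélération a(t) = 0, nous substituons t = 1 pour obtenir a = 0.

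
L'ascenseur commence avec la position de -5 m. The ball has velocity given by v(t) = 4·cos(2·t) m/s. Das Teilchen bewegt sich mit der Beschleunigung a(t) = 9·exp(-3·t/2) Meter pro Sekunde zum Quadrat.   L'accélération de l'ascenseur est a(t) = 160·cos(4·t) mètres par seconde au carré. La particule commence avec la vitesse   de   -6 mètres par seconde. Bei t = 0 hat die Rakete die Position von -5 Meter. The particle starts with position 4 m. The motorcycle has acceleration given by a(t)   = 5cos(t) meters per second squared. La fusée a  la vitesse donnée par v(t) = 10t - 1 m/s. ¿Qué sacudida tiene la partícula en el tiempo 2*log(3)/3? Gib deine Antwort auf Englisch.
We must differentiate our acceleration equation a(t) = 9·exp(-3·t/2) 1 time. Taking d/dt of a(t), we find j(t) = -27·exp(-3·t/2)/2. Using j(t) = -27·exp(-3·t/2)/2 and substituting t = 2*log(3)/3, we find j = -9/2.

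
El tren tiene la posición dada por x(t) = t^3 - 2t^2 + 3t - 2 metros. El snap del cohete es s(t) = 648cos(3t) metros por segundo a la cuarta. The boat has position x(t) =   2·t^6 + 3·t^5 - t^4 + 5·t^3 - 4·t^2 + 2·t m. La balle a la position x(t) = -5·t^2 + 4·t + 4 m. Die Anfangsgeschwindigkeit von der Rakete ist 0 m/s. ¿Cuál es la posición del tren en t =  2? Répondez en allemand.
Aus der Gleichung für die Position x(t) = t^3 - 2·t^2 + 3·t - 2, setzen wir t = 2 ein und erhalten x = 4.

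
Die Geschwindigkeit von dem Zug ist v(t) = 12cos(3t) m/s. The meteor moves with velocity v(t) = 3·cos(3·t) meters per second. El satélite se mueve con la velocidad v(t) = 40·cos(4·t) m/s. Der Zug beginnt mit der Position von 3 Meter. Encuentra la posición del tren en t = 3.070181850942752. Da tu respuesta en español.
Necesitamos integrar nuestra ecuación de la velocidad v(t) = 12·cos(3·t) 1 vez. La antiderivada de la velocidad, con x(0) = 3, da la posición: x(t) = 4·sin(3·t) + 3. Tenemos la posición x(t) = 4·sin(3·t) + 3. Sustituyendo t = 3.070181850942752: x(3.070181850942752) = 3.85038978480253.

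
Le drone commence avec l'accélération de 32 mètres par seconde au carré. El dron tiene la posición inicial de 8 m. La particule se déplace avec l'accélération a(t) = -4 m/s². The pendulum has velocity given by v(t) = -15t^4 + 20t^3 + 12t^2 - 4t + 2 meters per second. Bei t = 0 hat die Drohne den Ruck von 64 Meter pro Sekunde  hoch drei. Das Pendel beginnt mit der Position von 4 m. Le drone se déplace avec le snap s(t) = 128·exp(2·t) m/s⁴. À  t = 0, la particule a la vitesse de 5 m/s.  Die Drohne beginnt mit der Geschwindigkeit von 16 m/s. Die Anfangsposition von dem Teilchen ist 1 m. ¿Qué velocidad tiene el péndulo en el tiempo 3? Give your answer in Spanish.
De la ecuación de la velocidad v(t) = -15·t^4 + 20·t^3 + 12·t^2 - 4·t + 2, sustituimos t = 3 para obtener v = -577.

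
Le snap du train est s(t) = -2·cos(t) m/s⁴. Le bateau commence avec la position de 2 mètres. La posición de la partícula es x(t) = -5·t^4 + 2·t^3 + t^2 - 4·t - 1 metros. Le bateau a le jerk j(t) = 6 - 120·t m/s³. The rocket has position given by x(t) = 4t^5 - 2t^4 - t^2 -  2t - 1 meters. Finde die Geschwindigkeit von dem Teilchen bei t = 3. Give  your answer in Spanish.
Debemos derivar nuestra ecuación de la posición x(t) = -5·t^4 + 2·t^3 + t^2 - 4·t - 1 1 vez. Derivando la posición, obtenemos la velocidad: v(t) = -20·t^3 + 6·t^2 + 2·t - 4. De la ecuación de la velocidad v(t) = -20·t^3 + 6·t^2 + 2·t - 4, sustituimos t = 3 para obtener v = -484.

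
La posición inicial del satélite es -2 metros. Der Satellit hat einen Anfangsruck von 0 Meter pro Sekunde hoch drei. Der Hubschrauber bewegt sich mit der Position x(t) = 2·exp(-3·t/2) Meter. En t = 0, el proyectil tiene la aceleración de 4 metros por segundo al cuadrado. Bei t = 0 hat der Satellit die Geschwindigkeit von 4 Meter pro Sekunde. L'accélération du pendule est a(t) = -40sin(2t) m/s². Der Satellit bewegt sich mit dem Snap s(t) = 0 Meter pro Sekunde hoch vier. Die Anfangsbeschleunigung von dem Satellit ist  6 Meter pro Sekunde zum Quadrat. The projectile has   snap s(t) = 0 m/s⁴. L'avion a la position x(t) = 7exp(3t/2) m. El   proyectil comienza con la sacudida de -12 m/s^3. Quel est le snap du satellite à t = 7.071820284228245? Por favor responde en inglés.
From the given snap equation s(t) = 0, we substitute t = 7.071820284228245 to get s = 0.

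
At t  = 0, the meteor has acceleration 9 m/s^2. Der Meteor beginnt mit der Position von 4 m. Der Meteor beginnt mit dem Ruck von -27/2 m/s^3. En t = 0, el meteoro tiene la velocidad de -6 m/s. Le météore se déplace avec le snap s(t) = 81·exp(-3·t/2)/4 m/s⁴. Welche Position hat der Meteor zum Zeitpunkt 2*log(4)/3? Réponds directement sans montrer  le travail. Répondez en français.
x(2*log(4)/3) = 1.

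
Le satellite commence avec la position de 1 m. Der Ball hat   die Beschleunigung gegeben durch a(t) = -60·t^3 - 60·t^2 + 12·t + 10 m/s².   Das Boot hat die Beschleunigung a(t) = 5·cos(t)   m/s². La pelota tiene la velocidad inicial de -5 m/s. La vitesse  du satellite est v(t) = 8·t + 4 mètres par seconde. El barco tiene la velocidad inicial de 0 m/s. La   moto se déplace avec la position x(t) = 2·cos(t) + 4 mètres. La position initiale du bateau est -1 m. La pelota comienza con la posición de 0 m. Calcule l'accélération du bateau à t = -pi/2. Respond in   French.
Nous avons l'accélération a(t) = 5·cos(t). En substituant t = -pi/2: a(-pi/2) = 0.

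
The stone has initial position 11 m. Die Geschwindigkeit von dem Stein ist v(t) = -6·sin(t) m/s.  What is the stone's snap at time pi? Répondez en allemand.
Ausgehend von der Geschwindigkeit v(t) = -6·sin(t), nehmen wir 3 Ableitungen. Die Ableitung von der Geschwindigkeit ergibt die Beschleunigung: a(t) = -6·cos(t). Mit d/dt von a(t) finden wir j(t) = 6·sin(t). Durch Ableiten von dem Ruck erhalten wir den Snap: s(t) = 6·cos(t). Mit s(t) = 6·cos(t) und Einsetzen von t = pi, finden wir s = -6.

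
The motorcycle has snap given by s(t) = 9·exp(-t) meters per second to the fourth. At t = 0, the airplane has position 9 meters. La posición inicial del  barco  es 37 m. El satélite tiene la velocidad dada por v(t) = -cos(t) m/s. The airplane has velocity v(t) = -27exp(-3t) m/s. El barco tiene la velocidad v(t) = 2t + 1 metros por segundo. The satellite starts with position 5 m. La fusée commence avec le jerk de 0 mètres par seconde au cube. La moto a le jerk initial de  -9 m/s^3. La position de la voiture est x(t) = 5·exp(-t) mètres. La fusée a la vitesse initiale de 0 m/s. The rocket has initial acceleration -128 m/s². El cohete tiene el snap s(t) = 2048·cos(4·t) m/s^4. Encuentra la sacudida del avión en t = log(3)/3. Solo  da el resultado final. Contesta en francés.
j(log(3)/3) = -81.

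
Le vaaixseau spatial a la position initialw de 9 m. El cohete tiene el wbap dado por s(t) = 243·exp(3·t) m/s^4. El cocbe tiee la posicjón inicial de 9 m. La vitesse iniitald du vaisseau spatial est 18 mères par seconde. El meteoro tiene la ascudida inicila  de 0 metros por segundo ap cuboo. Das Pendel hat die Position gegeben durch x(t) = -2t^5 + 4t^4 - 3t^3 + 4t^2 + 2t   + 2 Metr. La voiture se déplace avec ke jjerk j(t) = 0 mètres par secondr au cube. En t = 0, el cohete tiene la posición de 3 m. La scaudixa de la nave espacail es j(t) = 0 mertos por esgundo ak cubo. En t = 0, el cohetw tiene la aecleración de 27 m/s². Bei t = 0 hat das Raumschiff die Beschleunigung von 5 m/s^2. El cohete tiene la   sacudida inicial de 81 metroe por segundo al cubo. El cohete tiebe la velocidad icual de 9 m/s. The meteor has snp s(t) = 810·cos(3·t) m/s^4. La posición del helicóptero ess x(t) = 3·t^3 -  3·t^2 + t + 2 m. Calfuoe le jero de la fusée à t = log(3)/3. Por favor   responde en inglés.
To find the answer, we compute 1 integral of s(t) = 243·exp(3·t). Integrating snap and using the initial condition j(0) = 81, we get j(t) = 81·exp(3·t). We have jerk j(t) = 81·exp(3·t). Substituting t = log(3)/3: j(log(3)/3) = 243.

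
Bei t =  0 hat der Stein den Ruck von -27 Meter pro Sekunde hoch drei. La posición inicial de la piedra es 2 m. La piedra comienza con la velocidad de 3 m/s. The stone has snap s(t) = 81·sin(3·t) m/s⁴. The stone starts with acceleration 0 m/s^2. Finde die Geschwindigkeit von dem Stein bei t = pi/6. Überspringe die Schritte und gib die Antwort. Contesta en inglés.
At t = pi/6, v = 0.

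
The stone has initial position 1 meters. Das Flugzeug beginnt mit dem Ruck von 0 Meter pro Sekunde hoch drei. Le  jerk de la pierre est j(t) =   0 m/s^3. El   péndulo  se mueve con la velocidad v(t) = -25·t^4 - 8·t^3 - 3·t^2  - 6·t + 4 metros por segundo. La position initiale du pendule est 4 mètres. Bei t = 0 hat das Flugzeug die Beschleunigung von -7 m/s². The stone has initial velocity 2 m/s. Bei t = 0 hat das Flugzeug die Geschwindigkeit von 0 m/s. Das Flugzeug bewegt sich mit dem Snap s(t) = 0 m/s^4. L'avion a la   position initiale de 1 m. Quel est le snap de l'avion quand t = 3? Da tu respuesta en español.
Tenemos el snap s(t) = 0. Sustituyendo t = 3: s(3) = 0.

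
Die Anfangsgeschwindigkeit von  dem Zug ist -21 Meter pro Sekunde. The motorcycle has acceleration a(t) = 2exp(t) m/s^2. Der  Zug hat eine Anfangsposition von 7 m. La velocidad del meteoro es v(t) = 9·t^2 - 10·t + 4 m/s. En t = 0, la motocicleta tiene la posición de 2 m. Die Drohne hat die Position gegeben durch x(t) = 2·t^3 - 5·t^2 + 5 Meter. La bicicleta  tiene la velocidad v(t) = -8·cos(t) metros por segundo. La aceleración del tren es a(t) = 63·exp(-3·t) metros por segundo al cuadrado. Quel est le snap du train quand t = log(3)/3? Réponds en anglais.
To solve this, we need to take 2 derivatives of our acceleration equation a(t) = 63·exp(-3·t). Differentiating acceleration, we get jerk: j(t) = -189·exp(-3·t). Taking d/dt of j(t), we find s(t) = 567·exp(-3·t). From the given snap equation s(t) = 567·exp(-3·t), we substitute t = log(3)/3 to get s = 189.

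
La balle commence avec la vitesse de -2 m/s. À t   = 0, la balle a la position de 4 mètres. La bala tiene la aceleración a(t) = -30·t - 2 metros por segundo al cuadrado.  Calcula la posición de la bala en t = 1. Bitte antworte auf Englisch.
Starting from acceleration a(t) = -30·t - 2, we take 2 integrals. The antiderivative of acceleration, with v(0) = -2, gives velocity: v(t) = -15·t^2 - 2·t - 2. Integrating velocity and using the initial condition x(0) = 4, we get x(t) = -5·t^3 - t^2 - 2·t + 4. From the given position equation x(t) = -5·t^3 - t^2 - 2·t + 4, we substitute t = 1 to get x = -4.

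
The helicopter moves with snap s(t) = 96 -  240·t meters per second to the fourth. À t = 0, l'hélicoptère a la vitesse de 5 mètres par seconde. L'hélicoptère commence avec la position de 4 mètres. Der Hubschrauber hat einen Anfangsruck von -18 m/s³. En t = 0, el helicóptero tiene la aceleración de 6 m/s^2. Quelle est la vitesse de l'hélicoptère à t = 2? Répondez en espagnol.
Partiendo del snap s(t) = 96 - 240·t, tomamos 3 integrales. Integrando el snap y usando la condición inicial j(0) = -18, obtenemos j(t) = -120·t^2 + 96·t - 18. La antiderivada de la sacudida, con a(0) = 6, da la aceleración: a(t) = -40·t^3 + 48·t^2 - 18·t + 6. Integrando la aceleración y usando la condición inicial v(0) = 5, obtenemos v(t) = -10·t^4 + 16·t^3 - 9·t^2 + 6·t + 5. Tenemos la velocidad v(t) = -10·t^4 + 16·t^3 - 9·t^2 + 6·t + 5. Sustituyendo t = 2: v(2) = -51.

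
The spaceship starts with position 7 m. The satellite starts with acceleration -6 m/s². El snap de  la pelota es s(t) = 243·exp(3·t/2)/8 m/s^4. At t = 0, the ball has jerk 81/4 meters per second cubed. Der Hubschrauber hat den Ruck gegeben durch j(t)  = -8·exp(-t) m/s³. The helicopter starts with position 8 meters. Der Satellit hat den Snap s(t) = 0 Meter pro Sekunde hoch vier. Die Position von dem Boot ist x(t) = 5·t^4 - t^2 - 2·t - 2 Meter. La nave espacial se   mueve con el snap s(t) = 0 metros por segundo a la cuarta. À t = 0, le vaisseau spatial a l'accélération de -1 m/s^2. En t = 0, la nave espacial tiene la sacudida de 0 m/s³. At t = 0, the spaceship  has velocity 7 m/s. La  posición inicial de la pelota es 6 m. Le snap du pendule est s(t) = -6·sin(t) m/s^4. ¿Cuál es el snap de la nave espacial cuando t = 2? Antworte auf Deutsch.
Mit s(t) = 0 und Einsetzen von t = 2, finden wir s = 0.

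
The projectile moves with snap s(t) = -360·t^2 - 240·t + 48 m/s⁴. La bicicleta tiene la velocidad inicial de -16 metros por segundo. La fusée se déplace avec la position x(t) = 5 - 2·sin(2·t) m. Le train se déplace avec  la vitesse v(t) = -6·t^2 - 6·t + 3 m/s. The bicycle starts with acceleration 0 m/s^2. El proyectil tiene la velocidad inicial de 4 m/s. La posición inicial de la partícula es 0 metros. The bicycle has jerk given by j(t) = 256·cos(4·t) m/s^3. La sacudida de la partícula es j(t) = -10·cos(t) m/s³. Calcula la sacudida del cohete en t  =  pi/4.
Debemos derivar nuestra ecuación de la posición x(t) = 5 - 2·sin(2·t) 3 veces. Derivando la posición, obtenemos la velocidad: v(t) = -4·cos(2·t). Derivando la velocidad, obtenemos la aceleración: a(t) = 8·sin(2·t). Tomando d/dt de a(t), encontramos j(t) = 16·cos(2·t). De la ecuación de la sacudida j(t) = 16·cos(2·t), sustituimos t = pi/4 para obtener j = 0.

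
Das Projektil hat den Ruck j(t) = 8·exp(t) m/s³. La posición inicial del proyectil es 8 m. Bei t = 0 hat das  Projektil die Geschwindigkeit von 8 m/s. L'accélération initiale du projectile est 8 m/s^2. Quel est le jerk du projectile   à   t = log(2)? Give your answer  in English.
Using j(t) = 8·exp(t) and substituting t = log(2), we find j = 16.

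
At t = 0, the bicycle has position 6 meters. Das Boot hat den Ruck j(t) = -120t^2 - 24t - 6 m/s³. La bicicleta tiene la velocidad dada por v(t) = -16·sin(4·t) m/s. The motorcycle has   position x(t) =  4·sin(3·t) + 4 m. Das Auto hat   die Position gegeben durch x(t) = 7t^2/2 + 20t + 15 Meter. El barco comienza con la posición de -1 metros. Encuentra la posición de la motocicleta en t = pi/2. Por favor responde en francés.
Nous avons la position x(t) = 4·sin(3·t) + 4. En substituant t = pi/2: x(pi/2) = 0.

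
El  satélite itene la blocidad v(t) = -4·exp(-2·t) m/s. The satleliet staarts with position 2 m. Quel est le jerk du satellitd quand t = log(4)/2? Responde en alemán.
Ausgehend von der Geschwindigkeit v(t) = -4·exp(-2·t), nehmen wir 2 Ableitungen. Mit d/dt von v(t) finden wir a(t) = 8·exp(-2·t). Die Ableitung von der Beschleunigung ergibt den Ruck: j(t) = -16·exp(-2·t). Mit j(t) = -16·exp(-2·t) und Einsetzen von t = log(4)/2, finden wir j = -4.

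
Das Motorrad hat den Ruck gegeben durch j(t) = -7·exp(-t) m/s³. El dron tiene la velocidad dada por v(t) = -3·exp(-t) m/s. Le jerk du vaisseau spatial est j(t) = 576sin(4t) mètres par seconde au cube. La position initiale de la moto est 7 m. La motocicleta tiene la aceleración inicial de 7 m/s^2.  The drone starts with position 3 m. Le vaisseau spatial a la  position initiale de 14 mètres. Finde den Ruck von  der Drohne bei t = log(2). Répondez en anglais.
We must differentiate our velocity equation v(t) = -3·exp(-t) 2 times. Differentiating velocity, we get acceleration: a(t) = 3·exp(-t). The derivative of acceleration gives jerk: j(t) = -3·exp(-t). We have jerk j(t) = -3·exp(-t). Substituting t = log(2): j(log(2)) = -3/2.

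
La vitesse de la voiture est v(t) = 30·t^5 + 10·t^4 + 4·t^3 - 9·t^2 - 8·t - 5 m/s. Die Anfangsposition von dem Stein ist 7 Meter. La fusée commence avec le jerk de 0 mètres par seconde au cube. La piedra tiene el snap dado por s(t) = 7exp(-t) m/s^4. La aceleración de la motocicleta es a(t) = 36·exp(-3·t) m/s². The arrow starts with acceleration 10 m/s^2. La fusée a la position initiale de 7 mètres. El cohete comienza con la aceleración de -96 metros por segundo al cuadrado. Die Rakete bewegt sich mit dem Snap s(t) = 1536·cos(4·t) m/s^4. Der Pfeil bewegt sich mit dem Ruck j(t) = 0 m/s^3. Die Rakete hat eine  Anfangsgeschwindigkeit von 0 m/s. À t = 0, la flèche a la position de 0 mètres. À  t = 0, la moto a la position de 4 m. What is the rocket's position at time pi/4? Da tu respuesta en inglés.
We need to integrate our snap equation s(t) = 1536·cos(4·t) 4 times. Finding the antiderivative of s(t) and using j(0) = 0: j(t) = 384·sin(4·t). The integral of jerk, with a(0) = -96, gives acceleration: a(t) = -96·cos(4·t). The integral of acceleration is velocity. Using v(0) = 0, we get v(t) = -24·sin(4·t). The antiderivative of velocity, with x(0) = 7, gives position: x(t) = 6·cos(4·t) + 1. Using x(t) = 6·cos(4·t) + 1 and substituting t = pi/4, we find x = -5.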